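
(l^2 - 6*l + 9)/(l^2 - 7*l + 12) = (l - 3)/(l - 4)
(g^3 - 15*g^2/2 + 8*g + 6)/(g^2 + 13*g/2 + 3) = (g^2 - 8*g + 12)/(g + 6)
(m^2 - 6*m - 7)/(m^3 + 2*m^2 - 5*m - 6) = (m - 7)/(m^2 + m - 6)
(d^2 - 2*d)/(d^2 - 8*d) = (d - 2)/(d - 8)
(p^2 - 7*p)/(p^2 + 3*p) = (p - 7)/(p + 3)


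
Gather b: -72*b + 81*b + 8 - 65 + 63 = 9*b + 6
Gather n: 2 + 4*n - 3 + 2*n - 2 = 6*n - 3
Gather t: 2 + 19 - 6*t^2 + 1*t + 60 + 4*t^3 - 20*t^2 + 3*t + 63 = 4*t^3 - 26*t^2 + 4*t + 144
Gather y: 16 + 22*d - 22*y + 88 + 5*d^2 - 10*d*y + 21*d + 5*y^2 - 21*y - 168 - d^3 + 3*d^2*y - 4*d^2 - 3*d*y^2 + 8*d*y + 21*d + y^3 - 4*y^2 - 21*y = -d^3 + d^2 + 64*d + y^3 + y^2*(1 - 3*d) + y*(3*d^2 - 2*d - 64) - 64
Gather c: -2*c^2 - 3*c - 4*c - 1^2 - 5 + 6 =-2*c^2 - 7*c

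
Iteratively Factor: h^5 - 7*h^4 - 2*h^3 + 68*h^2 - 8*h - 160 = (h - 4)*(h^4 - 3*h^3 - 14*h^2 + 12*h + 40) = (h - 4)*(h - 2)*(h^3 - h^2 - 16*h - 20) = (h - 4)*(h - 2)*(h + 2)*(h^2 - 3*h - 10) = (h - 4)*(h - 2)*(h + 2)^2*(h - 5)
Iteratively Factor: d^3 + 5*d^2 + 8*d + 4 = (d + 1)*(d^2 + 4*d + 4) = (d + 1)*(d + 2)*(d + 2)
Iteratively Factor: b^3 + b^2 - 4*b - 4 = (b - 2)*(b^2 + 3*b + 2) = (b - 2)*(b + 2)*(b + 1)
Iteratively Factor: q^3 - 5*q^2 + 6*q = (q)*(q^2 - 5*q + 6) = q*(q - 3)*(q - 2)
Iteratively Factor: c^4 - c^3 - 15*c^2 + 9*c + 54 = (c + 2)*(c^3 - 3*c^2 - 9*c + 27) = (c - 3)*(c + 2)*(c^2 - 9) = (c - 3)*(c + 2)*(c + 3)*(c - 3)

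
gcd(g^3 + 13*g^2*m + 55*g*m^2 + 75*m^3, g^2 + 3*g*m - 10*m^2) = g + 5*m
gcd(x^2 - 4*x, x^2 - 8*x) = x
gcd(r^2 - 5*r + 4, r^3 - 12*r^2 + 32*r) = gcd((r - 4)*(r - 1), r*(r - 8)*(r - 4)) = r - 4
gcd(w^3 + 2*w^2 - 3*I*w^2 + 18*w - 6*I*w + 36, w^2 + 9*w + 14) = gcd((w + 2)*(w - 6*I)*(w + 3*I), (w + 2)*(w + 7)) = w + 2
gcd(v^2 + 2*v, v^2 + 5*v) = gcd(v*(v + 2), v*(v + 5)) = v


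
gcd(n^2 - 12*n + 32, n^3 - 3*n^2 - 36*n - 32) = n - 8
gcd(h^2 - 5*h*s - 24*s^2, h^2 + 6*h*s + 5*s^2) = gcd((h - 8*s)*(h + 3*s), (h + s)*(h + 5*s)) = 1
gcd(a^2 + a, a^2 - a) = a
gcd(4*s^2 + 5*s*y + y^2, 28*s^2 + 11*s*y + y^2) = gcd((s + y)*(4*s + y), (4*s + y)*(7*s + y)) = 4*s + y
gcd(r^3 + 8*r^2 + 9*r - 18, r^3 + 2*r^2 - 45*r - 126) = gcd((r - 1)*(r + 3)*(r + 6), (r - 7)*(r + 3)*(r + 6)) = r^2 + 9*r + 18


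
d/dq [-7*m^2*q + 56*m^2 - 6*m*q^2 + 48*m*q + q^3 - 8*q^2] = -7*m^2 - 12*m*q + 48*m + 3*q^2 - 16*q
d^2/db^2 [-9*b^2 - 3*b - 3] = -18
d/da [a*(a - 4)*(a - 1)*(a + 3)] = 4*a^3 - 6*a^2 - 22*a + 12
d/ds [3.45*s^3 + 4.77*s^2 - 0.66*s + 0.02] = 10.35*s^2 + 9.54*s - 0.66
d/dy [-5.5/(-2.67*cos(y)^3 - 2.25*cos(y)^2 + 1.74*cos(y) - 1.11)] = (44.055*cos(y)^2 + 24.75*cos(y) - 9.57)*sin(y)/(2.67*cos(y)^3 + 2.25*cos(y)^2 - 1.74*cos(y) + 1.11)^2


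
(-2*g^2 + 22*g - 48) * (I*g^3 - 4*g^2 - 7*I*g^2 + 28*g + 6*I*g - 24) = -2*I*g^5 + 8*g^4 + 36*I*g^4 - 144*g^3 - 214*I*g^3 + 856*g^2 + 468*I*g^2 - 1872*g - 288*I*g + 1152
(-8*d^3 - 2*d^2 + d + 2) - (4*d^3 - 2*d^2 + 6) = -12*d^3 + d - 4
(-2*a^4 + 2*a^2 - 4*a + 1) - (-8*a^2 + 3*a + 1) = -2*a^4 + 10*a^2 - 7*a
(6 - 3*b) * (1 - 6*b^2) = 18*b^3 - 36*b^2 - 3*b + 6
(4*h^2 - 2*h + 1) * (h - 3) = 4*h^3 - 14*h^2 + 7*h - 3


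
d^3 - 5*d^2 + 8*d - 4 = (d - 2)^2*(d - 1)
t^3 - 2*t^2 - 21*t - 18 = (t - 6)*(t + 1)*(t + 3)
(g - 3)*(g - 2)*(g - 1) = g^3 - 6*g^2 + 11*g - 6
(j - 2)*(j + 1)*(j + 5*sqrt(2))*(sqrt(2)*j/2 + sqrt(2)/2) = sqrt(2)*j^4/2 + 5*j^3 - 3*sqrt(2)*j^2/2 - 15*j - sqrt(2)*j - 10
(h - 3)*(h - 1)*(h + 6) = h^3 + 2*h^2 - 21*h + 18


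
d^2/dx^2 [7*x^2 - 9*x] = 14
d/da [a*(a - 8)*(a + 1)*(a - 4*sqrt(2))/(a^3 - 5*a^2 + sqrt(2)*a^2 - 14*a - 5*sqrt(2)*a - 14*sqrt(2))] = (a^6 - 10*a^5 + 2*sqrt(2)*a^5 - 30*sqrt(2)*a^4 - 7*a^4 + 62*sqrt(2)*a^3 + 276*a^3 + 104*a^2 + 102*sqrt(2)*a^2 - 1568*a + 224*sqrt(2)*a - 896)/(a^6 - 10*a^5 + 2*sqrt(2)*a^5 - 20*sqrt(2)*a^4 - a^4 - 6*sqrt(2)*a^3 + 120*a^3 + 190*a^2 + 280*sqrt(2)*a^2 + 280*a + 392*sqrt(2)*a + 392)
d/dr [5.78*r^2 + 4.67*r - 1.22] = 11.56*r + 4.67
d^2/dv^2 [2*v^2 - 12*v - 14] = 4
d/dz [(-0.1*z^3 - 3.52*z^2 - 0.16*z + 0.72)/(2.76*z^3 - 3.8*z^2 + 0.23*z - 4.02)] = (-1.11022302462516e-16*z^5 + 10.0952*z^4 + 0.837199999999999*z^3 - 6.1732*z^2 + 33.7728*z + 0.4776)/(7.6176*z^6 - 20.976*z^5 + 15.7096*z^4 - 23.9384*z^3 + 30.6049*z^2 - 1.8492*z + 16.1604)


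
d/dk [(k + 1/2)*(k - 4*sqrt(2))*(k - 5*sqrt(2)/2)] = 3*k^2 - 13*sqrt(2)*k + k - 13*sqrt(2)/4 + 20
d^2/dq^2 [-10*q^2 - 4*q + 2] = -20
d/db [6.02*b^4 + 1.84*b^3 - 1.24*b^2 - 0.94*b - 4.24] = 24.08*b^3 + 5.52*b^2 - 2.48*b - 0.94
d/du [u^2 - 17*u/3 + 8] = 2*u - 17/3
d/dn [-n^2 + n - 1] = 1 - 2*n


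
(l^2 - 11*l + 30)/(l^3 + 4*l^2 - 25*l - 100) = (l - 6)/(l^2 + 9*l + 20)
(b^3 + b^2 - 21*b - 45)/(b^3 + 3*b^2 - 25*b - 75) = (b + 3)/(b + 5)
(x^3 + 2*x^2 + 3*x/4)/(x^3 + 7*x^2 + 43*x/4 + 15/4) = x/(x + 5)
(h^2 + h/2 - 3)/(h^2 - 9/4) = 2*(h + 2)/(2*h + 3)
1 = 1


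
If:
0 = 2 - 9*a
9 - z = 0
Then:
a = 2/9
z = 9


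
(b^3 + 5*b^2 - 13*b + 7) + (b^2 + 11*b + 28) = b^3 + 6*b^2 - 2*b + 35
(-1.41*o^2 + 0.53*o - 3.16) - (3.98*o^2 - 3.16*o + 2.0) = -5.39*o^2 + 3.69*o - 5.16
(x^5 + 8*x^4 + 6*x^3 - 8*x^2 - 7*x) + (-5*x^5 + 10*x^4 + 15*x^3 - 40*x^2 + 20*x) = -4*x^5 + 18*x^4 + 21*x^3 - 48*x^2 + 13*x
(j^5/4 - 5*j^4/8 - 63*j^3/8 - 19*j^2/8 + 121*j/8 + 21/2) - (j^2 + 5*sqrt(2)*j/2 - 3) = j^5/4 - 5*j^4/8 - 63*j^3/8 - 27*j^2/8 - 5*sqrt(2)*j/2 + 121*j/8 + 27/2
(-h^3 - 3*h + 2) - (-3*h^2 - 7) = -h^3 + 3*h^2 - 3*h + 9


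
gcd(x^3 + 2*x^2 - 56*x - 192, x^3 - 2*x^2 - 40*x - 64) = x^2 - 4*x - 32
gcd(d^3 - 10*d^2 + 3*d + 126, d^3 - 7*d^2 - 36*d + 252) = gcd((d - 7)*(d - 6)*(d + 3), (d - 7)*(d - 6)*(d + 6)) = d^2 - 13*d + 42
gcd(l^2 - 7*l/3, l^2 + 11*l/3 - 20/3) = 1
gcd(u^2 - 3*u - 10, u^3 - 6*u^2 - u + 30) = u^2 - 3*u - 10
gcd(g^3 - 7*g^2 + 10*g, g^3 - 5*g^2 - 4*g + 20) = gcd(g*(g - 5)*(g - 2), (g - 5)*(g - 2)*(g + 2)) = g^2 - 7*g + 10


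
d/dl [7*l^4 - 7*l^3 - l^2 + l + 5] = 28*l^3 - 21*l^2 - 2*l + 1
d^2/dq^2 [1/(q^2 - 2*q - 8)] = 2*(q^2 - 2*q - 4*(q - 1)^2 - 8)/(-q^2 + 2*q + 8)^3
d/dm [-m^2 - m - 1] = -2*m - 1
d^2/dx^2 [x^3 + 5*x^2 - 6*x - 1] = 6*x + 10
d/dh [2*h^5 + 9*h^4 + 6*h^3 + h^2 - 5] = 2*h*(5*h^3 + 18*h^2 + 9*h + 1)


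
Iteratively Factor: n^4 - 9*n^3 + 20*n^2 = (n - 4)*(n^3 - 5*n^2) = n*(n - 4)*(n^2 - 5*n) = n*(n - 5)*(n - 4)*(n)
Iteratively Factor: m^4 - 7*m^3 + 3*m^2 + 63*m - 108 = (m - 4)*(m^3 - 3*m^2 - 9*m + 27) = (m - 4)*(m - 3)*(m^2 - 9) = (m - 4)*(m - 3)^2*(m + 3)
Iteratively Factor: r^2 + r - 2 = (r - 1)*(r + 2)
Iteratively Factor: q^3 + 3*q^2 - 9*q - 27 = (q + 3)*(q^2 - 9) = (q - 3)*(q + 3)*(q + 3)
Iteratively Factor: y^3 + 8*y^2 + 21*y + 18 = (y + 2)*(y^2 + 6*y + 9) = (y + 2)*(y + 3)*(y + 3)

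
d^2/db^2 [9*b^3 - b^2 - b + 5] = 54*b - 2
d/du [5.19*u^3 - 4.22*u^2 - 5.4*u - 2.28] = 15.57*u^2 - 8.44*u - 5.4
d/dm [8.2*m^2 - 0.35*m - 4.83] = 16.4*m - 0.35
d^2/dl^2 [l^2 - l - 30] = 2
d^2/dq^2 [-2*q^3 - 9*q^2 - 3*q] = -12*q - 18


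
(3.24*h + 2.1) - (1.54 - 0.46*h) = 3.7*h + 0.56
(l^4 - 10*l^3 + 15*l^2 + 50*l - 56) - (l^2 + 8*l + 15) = l^4 - 10*l^3 + 14*l^2 + 42*l - 71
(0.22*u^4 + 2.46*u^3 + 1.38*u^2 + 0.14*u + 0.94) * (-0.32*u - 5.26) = -0.0704*u^5 - 1.9444*u^4 - 13.3812*u^3 - 7.3036*u^2 - 1.0372*u - 4.9444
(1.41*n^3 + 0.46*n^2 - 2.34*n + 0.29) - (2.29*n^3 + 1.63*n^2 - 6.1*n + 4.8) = -0.88*n^3 - 1.17*n^2 + 3.76*n - 4.51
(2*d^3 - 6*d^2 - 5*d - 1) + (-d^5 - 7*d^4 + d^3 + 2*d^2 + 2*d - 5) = -d^5 - 7*d^4 + 3*d^3 - 4*d^2 - 3*d - 6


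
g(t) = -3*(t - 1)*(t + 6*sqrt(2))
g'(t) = -6*t - 18*sqrt(2) + 3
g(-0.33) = 32.54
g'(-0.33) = -20.48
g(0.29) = 18.69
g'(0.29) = -24.20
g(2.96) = -67.30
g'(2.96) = -40.22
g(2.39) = -45.35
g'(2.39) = -36.80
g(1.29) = -8.50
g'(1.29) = -30.20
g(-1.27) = 49.14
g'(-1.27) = -14.84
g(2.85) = -62.91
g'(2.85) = -39.56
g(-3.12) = 66.31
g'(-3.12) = -3.74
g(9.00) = -419.65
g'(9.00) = -76.46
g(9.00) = -419.65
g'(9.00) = -76.46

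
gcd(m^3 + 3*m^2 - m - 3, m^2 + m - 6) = m + 3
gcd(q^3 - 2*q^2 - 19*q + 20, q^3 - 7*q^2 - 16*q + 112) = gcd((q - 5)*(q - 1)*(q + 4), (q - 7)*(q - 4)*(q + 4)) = q + 4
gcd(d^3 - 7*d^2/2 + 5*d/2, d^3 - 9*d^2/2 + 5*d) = d^2 - 5*d/2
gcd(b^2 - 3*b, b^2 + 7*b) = b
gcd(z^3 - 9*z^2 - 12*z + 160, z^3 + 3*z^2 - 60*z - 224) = z^2 - 4*z - 32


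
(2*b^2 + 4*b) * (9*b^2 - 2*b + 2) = 18*b^4 + 32*b^3 - 4*b^2 + 8*b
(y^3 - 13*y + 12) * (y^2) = y^5 - 13*y^3 + 12*y^2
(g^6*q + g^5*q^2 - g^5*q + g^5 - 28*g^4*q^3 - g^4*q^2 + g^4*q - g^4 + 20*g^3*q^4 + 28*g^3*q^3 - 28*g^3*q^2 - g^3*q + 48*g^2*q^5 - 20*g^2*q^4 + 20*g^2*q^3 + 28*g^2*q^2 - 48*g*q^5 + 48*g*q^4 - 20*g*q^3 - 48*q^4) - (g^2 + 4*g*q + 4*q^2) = g^6*q + g^5*q^2 - g^5*q + g^5 - 28*g^4*q^3 - g^4*q^2 + g^4*q - g^4 + 20*g^3*q^4 + 28*g^3*q^3 - 28*g^3*q^2 - g^3*q + 48*g^2*q^5 - 20*g^2*q^4 + 20*g^2*q^3 + 28*g^2*q^2 - g^2 - 48*g*q^5 + 48*g*q^4 - 20*g*q^3 - 4*g*q - 48*q^4 - 4*q^2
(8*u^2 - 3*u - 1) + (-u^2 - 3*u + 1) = 7*u^2 - 6*u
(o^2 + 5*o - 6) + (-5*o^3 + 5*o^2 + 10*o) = -5*o^3 + 6*o^2 + 15*o - 6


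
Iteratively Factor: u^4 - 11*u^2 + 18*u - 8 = (u - 1)*(u^3 + u^2 - 10*u + 8) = (u - 1)*(u + 4)*(u^2 - 3*u + 2) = (u - 2)*(u - 1)*(u + 4)*(u - 1)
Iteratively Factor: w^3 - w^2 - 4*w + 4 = (w + 2)*(w^2 - 3*w + 2) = (w - 1)*(w + 2)*(w - 2)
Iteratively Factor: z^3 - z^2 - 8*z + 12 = (z - 2)*(z^2 + z - 6) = (z - 2)*(z + 3)*(z - 2)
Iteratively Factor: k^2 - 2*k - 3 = (k - 3)*(k + 1)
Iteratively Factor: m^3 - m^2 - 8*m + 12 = (m - 2)*(m^2 + m - 6) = (m - 2)*(m + 3)*(m - 2)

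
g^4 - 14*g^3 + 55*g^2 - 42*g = g*(g - 7)*(g - 6)*(g - 1)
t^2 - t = t*(t - 1)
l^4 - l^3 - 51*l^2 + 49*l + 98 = (l - 7)*(l - 2)*(l + 1)*(l + 7)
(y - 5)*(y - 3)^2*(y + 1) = y^4 - 10*y^3 + 28*y^2 - 6*y - 45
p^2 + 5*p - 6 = (p - 1)*(p + 6)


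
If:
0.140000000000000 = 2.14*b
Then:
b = 0.07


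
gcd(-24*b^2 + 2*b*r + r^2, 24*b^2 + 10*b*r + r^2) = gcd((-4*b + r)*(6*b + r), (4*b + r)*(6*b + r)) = 6*b + r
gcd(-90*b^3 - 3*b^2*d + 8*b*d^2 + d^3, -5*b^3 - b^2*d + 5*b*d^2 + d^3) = 5*b + d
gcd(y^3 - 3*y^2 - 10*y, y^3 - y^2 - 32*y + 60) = y - 5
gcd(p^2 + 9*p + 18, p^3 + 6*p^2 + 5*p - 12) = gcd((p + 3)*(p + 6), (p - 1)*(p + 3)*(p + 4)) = p + 3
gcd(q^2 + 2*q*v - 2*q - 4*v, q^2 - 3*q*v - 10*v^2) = q + 2*v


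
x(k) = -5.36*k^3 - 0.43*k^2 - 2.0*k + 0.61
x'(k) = -16.08*k^2 - 0.86*k - 2.0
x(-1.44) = 18.60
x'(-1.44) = -34.11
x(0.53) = -1.37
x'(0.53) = -6.97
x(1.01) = -7.37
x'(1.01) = -19.27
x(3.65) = -273.06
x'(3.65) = -219.36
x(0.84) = -4.55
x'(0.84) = -14.07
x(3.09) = -167.82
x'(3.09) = -158.19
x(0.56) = -1.59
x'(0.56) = -7.52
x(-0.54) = 2.41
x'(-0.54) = -6.22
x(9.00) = -3959.66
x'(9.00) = -1312.22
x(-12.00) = 9224.77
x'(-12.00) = -2307.20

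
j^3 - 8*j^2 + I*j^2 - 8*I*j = j*(j - 8)*(j + I)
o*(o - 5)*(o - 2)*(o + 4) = o^4 - 3*o^3 - 18*o^2 + 40*o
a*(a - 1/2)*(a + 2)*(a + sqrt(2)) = a^4 + sqrt(2)*a^3 + 3*a^3/2 - a^2 + 3*sqrt(2)*a^2/2 - sqrt(2)*a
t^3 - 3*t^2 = t^2*(t - 3)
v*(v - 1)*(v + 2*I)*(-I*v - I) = -I*v^4 + 2*v^3 + I*v^2 - 2*v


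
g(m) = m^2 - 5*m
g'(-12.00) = -29.00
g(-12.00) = 204.00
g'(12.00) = 19.00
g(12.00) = 84.00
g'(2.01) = -0.98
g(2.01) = -6.01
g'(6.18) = 7.36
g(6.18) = 7.29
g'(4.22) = 3.44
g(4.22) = -3.29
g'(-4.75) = -14.50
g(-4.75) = 46.31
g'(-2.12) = -9.24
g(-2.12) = 15.09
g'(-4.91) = -14.82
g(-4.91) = 48.66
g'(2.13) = -0.74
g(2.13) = -6.11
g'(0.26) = -4.48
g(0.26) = -1.23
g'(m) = 2*m - 5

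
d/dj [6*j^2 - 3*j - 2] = 12*j - 3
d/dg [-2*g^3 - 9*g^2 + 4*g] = -6*g^2 - 18*g + 4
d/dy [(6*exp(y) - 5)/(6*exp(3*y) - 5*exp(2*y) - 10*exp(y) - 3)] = (-72*exp(3*y) + 120*exp(2*y) - 50*exp(y) - 68)*exp(y)/(36*exp(6*y) - 60*exp(5*y) - 95*exp(4*y) + 64*exp(3*y) + 130*exp(2*y) + 60*exp(y) + 9)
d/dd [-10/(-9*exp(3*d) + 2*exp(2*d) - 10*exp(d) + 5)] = (-270*exp(2*d) + 40*exp(d) - 100)*exp(d)/(9*exp(3*d) - 2*exp(2*d) + 10*exp(d) - 5)^2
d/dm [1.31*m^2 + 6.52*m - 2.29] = 2.62*m + 6.52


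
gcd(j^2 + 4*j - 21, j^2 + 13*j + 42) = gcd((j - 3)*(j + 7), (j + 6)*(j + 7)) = j + 7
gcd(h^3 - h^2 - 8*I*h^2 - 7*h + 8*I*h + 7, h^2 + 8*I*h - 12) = 1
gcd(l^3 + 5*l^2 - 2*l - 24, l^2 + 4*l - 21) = 1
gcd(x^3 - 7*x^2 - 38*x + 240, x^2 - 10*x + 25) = x - 5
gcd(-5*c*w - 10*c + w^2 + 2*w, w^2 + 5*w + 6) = w + 2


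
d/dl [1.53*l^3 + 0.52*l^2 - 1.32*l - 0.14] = 4.59*l^2 + 1.04*l - 1.32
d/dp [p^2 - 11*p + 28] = 2*p - 11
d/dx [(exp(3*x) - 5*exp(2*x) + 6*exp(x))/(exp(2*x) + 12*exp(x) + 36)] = (exp(3*x) + 18*exp(2*x) - 66*exp(x) + 36)*exp(x)/(exp(3*x) + 18*exp(2*x) + 108*exp(x) + 216)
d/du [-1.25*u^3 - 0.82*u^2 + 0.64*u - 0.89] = -3.75*u^2 - 1.64*u + 0.64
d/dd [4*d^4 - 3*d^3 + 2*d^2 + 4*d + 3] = 16*d^3 - 9*d^2 + 4*d + 4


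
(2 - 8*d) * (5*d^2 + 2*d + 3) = -40*d^3 - 6*d^2 - 20*d + 6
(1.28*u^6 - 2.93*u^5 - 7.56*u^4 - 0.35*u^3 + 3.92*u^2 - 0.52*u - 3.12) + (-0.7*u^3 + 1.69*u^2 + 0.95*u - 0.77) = 1.28*u^6 - 2.93*u^5 - 7.56*u^4 - 1.05*u^3 + 5.61*u^2 + 0.43*u - 3.89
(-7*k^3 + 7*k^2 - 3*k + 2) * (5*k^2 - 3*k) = -35*k^5 + 56*k^4 - 36*k^3 + 19*k^2 - 6*k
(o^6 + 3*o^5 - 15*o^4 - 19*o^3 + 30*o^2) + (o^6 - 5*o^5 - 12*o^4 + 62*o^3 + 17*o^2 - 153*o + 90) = 2*o^6 - 2*o^5 - 27*o^4 + 43*o^3 + 47*o^2 - 153*o + 90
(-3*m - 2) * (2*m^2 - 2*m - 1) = -6*m^3 + 2*m^2 + 7*m + 2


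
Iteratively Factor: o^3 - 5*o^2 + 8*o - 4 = (o - 1)*(o^2 - 4*o + 4) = (o - 2)*(o - 1)*(o - 2)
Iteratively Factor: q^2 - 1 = (q + 1)*(q - 1)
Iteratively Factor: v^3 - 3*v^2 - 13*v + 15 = (v - 5)*(v^2 + 2*v - 3) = (v - 5)*(v - 1)*(v + 3)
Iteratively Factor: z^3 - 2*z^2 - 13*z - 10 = (z - 5)*(z^2 + 3*z + 2) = (z - 5)*(z + 2)*(z + 1)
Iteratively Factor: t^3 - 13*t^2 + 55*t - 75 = (t - 5)*(t^2 - 8*t + 15) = (t - 5)*(t - 3)*(t - 5)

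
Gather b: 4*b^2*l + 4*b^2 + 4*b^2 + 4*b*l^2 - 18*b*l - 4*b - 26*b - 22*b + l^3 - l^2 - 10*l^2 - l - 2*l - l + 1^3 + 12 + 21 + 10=b^2*(4*l + 8) + b*(4*l^2 - 18*l - 52) + l^3 - 11*l^2 - 4*l + 44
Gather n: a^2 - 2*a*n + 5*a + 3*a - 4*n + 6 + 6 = a^2 + 8*a + n*(-2*a - 4) + 12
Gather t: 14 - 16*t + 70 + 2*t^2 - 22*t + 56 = 2*t^2 - 38*t + 140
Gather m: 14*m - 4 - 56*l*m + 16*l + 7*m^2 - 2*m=16*l + 7*m^2 + m*(12 - 56*l) - 4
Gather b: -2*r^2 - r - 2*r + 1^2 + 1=-2*r^2 - 3*r + 2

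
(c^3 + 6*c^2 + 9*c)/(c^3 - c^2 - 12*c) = (c + 3)/(c - 4)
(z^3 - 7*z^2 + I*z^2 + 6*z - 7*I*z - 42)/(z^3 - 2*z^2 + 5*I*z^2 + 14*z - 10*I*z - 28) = (z^2 + z*(-7 + 3*I) - 21*I)/(z^2 + z*(-2 + 7*I) - 14*I)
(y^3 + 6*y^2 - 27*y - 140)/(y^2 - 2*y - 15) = (y^2 + 11*y + 28)/(y + 3)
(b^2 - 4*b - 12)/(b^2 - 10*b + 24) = (b + 2)/(b - 4)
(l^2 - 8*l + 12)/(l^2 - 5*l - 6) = (l - 2)/(l + 1)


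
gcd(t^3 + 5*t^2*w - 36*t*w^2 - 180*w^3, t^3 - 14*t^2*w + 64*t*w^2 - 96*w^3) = t - 6*w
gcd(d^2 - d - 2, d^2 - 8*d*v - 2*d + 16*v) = d - 2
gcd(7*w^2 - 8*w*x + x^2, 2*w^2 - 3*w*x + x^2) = -w + x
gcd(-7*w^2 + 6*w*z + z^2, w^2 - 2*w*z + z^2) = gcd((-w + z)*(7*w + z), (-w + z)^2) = -w + z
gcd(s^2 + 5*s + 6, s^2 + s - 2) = s + 2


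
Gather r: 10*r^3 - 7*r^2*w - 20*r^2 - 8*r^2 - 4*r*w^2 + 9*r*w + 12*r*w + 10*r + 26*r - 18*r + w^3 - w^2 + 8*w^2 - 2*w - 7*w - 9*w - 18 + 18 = 10*r^3 + r^2*(-7*w - 28) + r*(-4*w^2 + 21*w + 18) + w^3 + 7*w^2 - 18*w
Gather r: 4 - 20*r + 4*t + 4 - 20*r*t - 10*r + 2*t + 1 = r*(-20*t - 30) + 6*t + 9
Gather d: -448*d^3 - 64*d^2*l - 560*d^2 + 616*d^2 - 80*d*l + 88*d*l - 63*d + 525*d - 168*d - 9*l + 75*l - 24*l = -448*d^3 + d^2*(56 - 64*l) + d*(8*l + 294) + 42*l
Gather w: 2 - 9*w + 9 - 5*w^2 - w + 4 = -5*w^2 - 10*w + 15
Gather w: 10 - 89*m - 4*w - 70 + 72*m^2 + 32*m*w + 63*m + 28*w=72*m^2 - 26*m + w*(32*m + 24) - 60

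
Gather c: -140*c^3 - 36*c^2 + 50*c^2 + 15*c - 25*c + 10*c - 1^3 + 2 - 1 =-140*c^3 + 14*c^2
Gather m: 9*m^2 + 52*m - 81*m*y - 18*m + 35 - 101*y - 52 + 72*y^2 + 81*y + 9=9*m^2 + m*(34 - 81*y) + 72*y^2 - 20*y - 8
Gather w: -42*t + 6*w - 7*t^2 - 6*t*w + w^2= -7*t^2 - 42*t + w^2 + w*(6 - 6*t)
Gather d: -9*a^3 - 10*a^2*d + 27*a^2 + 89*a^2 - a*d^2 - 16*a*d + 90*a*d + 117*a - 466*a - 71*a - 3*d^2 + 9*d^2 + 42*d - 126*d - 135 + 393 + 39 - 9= -9*a^3 + 116*a^2 - 420*a + d^2*(6 - a) + d*(-10*a^2 + 74*a - 84) + 288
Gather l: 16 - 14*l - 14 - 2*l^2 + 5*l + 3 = -2*l^2 - 9*l + 5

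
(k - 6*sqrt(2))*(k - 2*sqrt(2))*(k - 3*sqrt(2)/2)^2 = k^4 - 11*sqrt(2)*k^3 + 153*k^2/2 - 108*sqrt(2)*k + 108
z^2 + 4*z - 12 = (z - 2)*(z + 6)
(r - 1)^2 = r^2 - 2*r + 1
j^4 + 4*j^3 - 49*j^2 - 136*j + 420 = (j - 6)*(j - 2)*(j + 5)*(j + 7)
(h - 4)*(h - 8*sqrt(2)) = h^2 - 8*sqrt(2)*h - 4*h + 32*sqrt(2)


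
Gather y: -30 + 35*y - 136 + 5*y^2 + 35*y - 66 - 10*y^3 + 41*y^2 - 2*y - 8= -10*y^3 + 46*y^2 + 68*y - 240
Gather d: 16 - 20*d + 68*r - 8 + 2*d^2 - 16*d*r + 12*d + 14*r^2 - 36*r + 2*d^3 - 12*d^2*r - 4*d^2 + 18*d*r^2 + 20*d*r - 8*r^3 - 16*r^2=2*d^3 + d^2*(-12*r - 2) + d*(18*r^2 + 4*r - 8) - 8*r^3 - 2*r^2 + 32*r + 8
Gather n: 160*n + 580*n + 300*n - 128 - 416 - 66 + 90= 1040*n - 520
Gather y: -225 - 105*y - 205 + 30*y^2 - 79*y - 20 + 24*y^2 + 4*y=54*y^2 - 180*y - 450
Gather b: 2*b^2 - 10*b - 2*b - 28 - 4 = 2*b^2 - 12*b - 32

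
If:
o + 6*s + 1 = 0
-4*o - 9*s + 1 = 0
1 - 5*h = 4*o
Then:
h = -3/5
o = 1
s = -1/3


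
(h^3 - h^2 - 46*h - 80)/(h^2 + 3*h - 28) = (h^3 - h^2 - 46*h - 80)/(h^2 + 3*h - 28)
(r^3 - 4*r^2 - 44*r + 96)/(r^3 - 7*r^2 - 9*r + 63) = (r^3 - 4*r^2 - 44*r + 96)/(r^3 - 7*r^2 - 9*r + 63)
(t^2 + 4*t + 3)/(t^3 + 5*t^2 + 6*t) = (t + 1)/(t*(t + 2))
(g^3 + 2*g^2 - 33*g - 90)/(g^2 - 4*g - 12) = (g^2 + 8*g + 15)/(g + 2)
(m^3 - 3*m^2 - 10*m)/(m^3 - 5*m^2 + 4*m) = (m^2 - 3*m - 10)/(m^2 - 5*m + 4)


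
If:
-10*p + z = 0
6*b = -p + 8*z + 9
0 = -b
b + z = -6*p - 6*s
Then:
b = 0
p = -9/79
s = 24/79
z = -90/79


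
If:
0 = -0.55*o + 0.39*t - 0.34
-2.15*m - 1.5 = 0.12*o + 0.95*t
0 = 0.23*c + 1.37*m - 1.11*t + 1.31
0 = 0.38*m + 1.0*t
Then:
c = 0.63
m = -0.81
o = -0.40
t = 0.31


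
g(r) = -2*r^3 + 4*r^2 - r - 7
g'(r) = -6*r^2 + 8*r - 1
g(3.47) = -45.87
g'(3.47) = -45.49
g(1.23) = -5.90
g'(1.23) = -0.24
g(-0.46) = -5.50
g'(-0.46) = -5.95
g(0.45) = -6.82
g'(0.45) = 1.38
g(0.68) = -6.46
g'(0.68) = 1.67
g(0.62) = -6.56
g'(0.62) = 1.65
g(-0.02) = -6.98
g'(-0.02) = -1.16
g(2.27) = -12.05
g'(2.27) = -13.76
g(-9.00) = 1784.00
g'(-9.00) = -559.00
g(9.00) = -1150.00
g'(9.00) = -415.00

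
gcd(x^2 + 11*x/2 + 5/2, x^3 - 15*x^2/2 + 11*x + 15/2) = x + 1/2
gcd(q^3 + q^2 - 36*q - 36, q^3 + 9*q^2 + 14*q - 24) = q + 6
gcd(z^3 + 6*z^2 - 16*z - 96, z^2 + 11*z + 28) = z + 4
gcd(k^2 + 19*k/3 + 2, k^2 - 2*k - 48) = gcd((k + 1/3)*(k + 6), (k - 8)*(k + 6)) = k + 6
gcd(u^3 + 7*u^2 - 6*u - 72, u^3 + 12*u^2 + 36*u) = u + 6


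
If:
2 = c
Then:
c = 2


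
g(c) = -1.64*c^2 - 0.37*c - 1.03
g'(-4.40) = 14.06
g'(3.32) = -11.26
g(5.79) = -58.15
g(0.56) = -1.75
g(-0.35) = -1.10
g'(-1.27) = 3.80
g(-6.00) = -57.85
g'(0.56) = -2.21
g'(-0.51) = 1.30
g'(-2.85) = 8.98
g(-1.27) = -3.21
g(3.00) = -16.90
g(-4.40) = -31.15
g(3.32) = -20.34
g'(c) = -3.28*c - 0.37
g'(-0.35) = 0.78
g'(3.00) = -10.21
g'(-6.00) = 19.31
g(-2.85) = -13.30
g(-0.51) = -1.27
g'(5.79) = -19.36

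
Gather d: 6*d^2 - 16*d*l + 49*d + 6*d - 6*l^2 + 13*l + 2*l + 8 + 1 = 6*d^2 + d*(55 - 16*l) - 6*l^2 + 15*l + 9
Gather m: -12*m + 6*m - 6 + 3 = -6*m - 3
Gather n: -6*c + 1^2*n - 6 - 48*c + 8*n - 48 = -54*c + 9*n - 54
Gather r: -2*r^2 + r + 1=-2*r^2 + r + 1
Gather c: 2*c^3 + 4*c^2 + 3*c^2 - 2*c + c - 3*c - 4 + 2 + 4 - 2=2*c^3 + 7*c^2 - 4*c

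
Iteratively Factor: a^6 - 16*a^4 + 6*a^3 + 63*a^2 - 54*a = (a - 1)*(a^5 + a^4 - 15*a^3 - 9*a^2 + 54*a) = (a - 2)*(a - 1)*(a^4 + 3*a^3 - 9*a^2 - 27*a) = (a - 2)*(a - 1)*(a + 3)*(a^3 - 9*a) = (a - 3)*(a - 2)*(a - 1)*(a + 3)*(a^2 + 3*a) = (a - 3)*(a - 2)*(a - 1)*(a + 3)^2*(a)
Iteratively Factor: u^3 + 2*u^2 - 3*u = (u - 1)*(u^2 + 3*u) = u*(u - 1)*(u + 3)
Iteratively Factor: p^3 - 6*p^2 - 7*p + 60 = (p - 5)*(p^2 - p - 12) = (p - 5)*(p - 4)*(p + 3)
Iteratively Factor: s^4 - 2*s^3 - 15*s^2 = (s)*(s^3 - 2*s^2 - 15*s) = s^2*(s^2 - 2*s - 15) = s^2*(s + 3)*(s - 5)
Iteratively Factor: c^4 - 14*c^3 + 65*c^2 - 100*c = (c - 5)*(c^3 - 9*c^2 + 20*c) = (c - 5)*(c - 4)*(c^2 - 5*c) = c*(c - 5)*(c - 4)*(c - 5)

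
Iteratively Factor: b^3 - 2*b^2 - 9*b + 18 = (b - 3)*(b^2 + b - 6) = (b - 3)*(b - 2)*(b + 3)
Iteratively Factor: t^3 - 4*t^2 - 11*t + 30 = (t - 2)*(t^2 - 2*t - 15) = (t - 5)*(t - 2)*(t + 3)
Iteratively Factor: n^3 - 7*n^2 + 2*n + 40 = (n + 2)*(n^2 - 9*n + 20) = (n - 4)*(n + 2)*(n - 5)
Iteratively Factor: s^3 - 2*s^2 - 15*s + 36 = (s + 4)*(s^2 - 6*s + 9) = (s - 3)*(s + 4)*(s - 3)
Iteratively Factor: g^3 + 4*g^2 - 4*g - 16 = (g + 4)*(g^2 - 4) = (g + 2)*(g + 4)*(g - 2)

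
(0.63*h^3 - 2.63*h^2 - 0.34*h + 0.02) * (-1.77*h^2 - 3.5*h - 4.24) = -1.1151*h^5 + 2.4501*h^4 + 7.1356*h^3 + 12.3058*h^2 + 1.3716*h - 0.0848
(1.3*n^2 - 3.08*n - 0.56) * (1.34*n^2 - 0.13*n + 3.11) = 1.742*n^4 - 4.2962*n^3 + 3.693*n^2 - 9.506*n - 1.7416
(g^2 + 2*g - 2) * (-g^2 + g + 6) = -g^4 - g^3 + 10*g^2 + 10*g - 12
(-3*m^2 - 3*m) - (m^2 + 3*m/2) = -4*m^2 - 9*m/2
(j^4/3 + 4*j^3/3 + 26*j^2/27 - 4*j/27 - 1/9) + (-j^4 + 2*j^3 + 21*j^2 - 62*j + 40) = -2*j^4/3 + 10*j^3/3 + 593*j^2/27 - 1678*j/27 + 359/9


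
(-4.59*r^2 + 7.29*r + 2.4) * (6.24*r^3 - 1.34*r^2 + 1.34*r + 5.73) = -28.6416*r^5 + 51.6402*r^4 - 0.943200000000002*r^3 - 19.7481*r^2 + 44.9877*r + 13.752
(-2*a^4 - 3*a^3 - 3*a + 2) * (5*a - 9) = -10*a^5 + 3*a^4 + 27*a^3 - 15*a^2 + 37*a - 18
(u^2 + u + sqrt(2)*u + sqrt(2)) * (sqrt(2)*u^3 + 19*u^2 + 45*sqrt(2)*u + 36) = sqrt(2)*u^5 + sqrt(2)*u^4 + 21*u^4 + 21*u^3 + 64*sqrt(2)*u^3 + 64*sqrt(2)*u^2 + 126*u^2 + 36*sqrt(2)*u + 126*u + 36*sqrt(2)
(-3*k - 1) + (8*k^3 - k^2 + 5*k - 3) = 8*k^3 - k^2 + 2*k - 4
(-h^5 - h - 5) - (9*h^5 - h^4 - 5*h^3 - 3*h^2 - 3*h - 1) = -10*h^5 + h^4 + 5*h^3 + 3*h^2 + 2*h - 4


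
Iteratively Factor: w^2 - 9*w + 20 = (w - 4)*(w - 5)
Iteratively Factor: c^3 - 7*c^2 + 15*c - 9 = (c - 3)*(c^2 - 4*c + 3) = (c - 3)^2*(c - 1)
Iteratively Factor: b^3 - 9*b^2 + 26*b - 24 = (b - 4)*(b^2 - 5*b + 6) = (b - 4)*(b - 3)*(b - 2)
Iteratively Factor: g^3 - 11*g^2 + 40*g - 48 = (g - 4)*(g^2 - 7*g + 12) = (g - 4)^2*(g - 3)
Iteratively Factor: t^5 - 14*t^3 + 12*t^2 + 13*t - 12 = (t + 4)*(t^4 - 4*t^3 + 2*t^2 + 4*t - 3) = (t - 1)*(t + 4)*(t^3 - 3*t^2 - t + 3) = (t - 1)*(t + 1)*(t + 4)*(t^2 - 4*t + 3) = (t - 3)*(t - 1)*(t + 1)*(t + 4)*(t - 1)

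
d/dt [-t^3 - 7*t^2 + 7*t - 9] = -3*t^2 - 14*t + 7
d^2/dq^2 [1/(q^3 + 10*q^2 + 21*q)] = 2*(-q*(3*q + 10)*(q^2 + 10*q + 21) + (3*q^2 + 20*q + 21)^2)/(q^3*(q^2 + 10*q + 21)^3)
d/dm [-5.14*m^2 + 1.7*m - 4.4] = 1.7 - 10.28*m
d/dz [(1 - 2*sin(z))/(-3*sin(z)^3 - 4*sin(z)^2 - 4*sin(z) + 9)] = (-12*sin(z)^3 + sin(z)^2 + 8*sin(z) - 14)*cos(z)/(3*sin(z)^3 + 4*sin(z)^2 + 4*sin(z) - 9)^2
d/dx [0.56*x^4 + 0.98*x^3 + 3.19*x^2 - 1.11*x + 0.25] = 2.24*x^3 + 2.94*x^2 + 6.38*x - 1.11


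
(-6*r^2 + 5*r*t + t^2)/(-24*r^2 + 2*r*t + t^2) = (r - t)/(4*r - t)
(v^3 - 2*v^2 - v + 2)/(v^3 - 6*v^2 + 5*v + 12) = (v^2 - 3*v + 2)/(v^2 - 7*v + 12)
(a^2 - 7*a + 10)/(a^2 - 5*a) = (a - 2)/a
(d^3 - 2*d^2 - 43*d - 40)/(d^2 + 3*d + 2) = (d^2 - 3*d - 40)/(d + 2)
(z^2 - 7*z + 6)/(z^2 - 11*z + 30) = (z - 1)/(z - 5)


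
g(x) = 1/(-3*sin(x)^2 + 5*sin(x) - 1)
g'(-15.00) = 0.22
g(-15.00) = -0.18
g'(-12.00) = -2.24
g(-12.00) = 1.22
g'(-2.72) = 0.54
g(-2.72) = -0.28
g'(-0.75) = -0.20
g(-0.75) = -0.17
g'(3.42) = 0.95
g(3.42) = -0.38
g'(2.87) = 207.60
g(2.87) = 7.97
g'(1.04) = 0.08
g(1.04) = 0.93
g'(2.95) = 154.28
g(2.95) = -6.38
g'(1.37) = 0.17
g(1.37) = 0.98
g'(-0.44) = -0.51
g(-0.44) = -0.27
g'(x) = (6*sin(x)*cos(x) - 5*cos(x))/(-3*sin(x)^2 + 5*sin(x) - 1)^2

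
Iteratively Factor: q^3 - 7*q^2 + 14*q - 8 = (q - 1)*(q^2 - 6*q + 8) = (q - 2)*(q - 1)*(q - 4)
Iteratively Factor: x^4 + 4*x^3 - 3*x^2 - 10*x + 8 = (x - 1)*(x^3 + 5*x^2 + 2*x - 8) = (x - 1)*(x + 2)*(x^2 + 3*x - 4) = (x - 1)*(x + 2)*(x + 4)*(x - 1)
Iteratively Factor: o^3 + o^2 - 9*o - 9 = (o - 3)*(o^2 + 4*o + 3) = (o - 3)*(o + 3)*(o + 1)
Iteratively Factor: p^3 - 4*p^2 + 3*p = (p)*(p^2 - 4*p + 3) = p*(p - 3)*(p - 1)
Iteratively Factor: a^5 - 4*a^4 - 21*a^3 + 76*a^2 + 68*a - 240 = (a - 5)*(a^4 + a^3 - 16*a^2 - 4*a + 48) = (a - 5)*(a + 4)*(a^3 - 3*a^2 - 4*a + 12) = (a - 5)*(a - 2)*(a + 4)*(a^2 - a - 6) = (a - 5)*(a - 3)*(a - 2)*(a + 4)*(a + 2)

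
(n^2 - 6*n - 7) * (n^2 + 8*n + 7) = n^4 + 2*n^3 - 48*n^2 - 98*n - 49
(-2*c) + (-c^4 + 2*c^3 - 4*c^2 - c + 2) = -c^4 + 2*c^3 - 4*c^2 - 3*c + 2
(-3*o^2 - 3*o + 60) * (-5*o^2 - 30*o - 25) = 15*o^4 + 105*o^3 - 135*o^2 - 1725*o - 1500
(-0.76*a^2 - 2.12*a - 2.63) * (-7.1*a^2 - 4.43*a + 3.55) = 5.396*a^4 + 18.4188*a^3 + 25.3666*a^2 + 4.1249*a - 9.3365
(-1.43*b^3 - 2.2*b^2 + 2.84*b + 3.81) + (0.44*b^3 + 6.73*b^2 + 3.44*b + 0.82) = -0.99*b^3 + 4.53*b^2 + 6.28*b + 4.63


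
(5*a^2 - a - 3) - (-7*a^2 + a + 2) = 12*a^2 - 2*a - 5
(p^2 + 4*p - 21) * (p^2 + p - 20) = p^4 + 5*p^3 - 37*p^2 - 101*p + 420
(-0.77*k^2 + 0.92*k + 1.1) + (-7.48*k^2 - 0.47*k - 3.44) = -8.25*k^2 + 0.45*k - 2.34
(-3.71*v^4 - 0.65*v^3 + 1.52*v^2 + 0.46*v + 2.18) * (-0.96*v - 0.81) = 3.5616*v^5 + 3.6291*v^4 - 0.9327*v^3 - 1.6728*v^2 - 2.4654*v - 1.7658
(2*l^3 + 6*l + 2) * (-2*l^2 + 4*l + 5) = -4*l^5 + 8*l^4 - 2*l^3 + 20*l^2 + 38*l + 10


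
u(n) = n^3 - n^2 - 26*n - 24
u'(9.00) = 199.00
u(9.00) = 390.00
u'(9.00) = 199.00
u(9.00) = 390.00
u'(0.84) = -25.56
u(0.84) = -45.95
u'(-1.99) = -10.14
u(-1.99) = 15.90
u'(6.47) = 86.64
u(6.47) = 36.76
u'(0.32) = -26.33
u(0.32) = -32.39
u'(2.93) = -6.11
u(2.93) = -83.61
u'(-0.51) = -24.20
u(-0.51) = -11.13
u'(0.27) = -26.32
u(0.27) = -31.07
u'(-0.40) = -24.72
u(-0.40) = -13.82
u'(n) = 3*n^2 - 2*n - 26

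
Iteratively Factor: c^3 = (c)*(c^2) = c^2*(c)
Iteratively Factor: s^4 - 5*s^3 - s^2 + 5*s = (s)*(s^3 - 5*s^2 - s + 5) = s*(s - 1)*(s^2 - 4*s - 5) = s*(s - 5)*(s - 1)*(s + 1)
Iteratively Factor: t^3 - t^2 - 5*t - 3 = (t + 1)*(t^2 - 2*t - 3) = (t - 3)*(t + 1)*(t + 1)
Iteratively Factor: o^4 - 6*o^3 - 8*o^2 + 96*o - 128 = (o - 4)*(o^3 - 2*o^2 - 16*o + 32) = (o - 4)*(o + 4)*(o^2 - 6*o + 8) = (o - 4)*(o - 2)*(o + 4)*(o - 4)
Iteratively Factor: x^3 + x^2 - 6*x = (x - 2)*(x^2 + 3*x) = x*(x - 2)*(x + 3)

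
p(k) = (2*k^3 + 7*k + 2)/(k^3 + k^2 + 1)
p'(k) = (-3*k^2 - 2*k)*(2*k^3 + 7*k + 2)/(k^3 + k^2 + 1)^2 + (6*k^2 + 7)/(k^3 + k^2 + 1) = (-k*(3*k + 2)*(2*k^3 + 7*k + 2) + (6*k^2 + 7)*(k^3 + k^2 + 1))/(k^3 + k^2 + 1)^2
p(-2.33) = 6.37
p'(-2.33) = 5.54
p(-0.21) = 0.49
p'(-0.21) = 7.16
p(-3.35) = 3.81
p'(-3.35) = 1.12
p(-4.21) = 3.16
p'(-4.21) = 0.50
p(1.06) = 3.56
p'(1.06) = -1.75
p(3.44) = 2.01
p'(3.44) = -0.13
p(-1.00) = -7.00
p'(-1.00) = 20.00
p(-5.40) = 2.76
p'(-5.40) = 0.23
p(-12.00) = 2.23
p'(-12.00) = 0.03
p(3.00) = 2.08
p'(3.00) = -0.21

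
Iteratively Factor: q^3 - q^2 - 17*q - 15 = (q - 5)*(q^2 + 4*q + 3) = (q - 5)*(q + 1)*(q + 3)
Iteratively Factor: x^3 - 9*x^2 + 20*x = (x)*(x^2 - 9*x + 20) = x*(x - 5)*(x - 4)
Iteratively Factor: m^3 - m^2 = (m - 1)*(m^2) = m*(m - 1)*(m)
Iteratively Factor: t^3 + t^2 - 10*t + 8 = (t - 2)*(t^2 + 3*t - 4) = (t - 2)*(t - 1)*(t + 4)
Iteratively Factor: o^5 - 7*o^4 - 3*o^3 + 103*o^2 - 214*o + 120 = (o + 4)*(o^4 - 11*o^3 + 41*o^2 - 61*o + 30) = (o - 5)*(o + 4)*(o^3 - 6*o^2 + 11*o - 6) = (o - 5)*(o - 3)*(o + 4)*(o^2 - 3*o + 2) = (o - 5)*(o - 3)*(o - 1)*(o + 4)*(o - 2)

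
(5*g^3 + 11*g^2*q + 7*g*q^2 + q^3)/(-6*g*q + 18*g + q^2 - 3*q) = (5*g^3 + 11*g^2*q + 7*g*q^2 + q^3)/(-6*g*q + 18*g + q^2 - 3*q)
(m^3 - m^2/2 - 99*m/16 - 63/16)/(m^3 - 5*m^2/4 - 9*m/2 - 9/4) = (m + 7/4)/(m + 1)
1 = 1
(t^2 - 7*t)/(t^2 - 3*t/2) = 2*(t - 7)/(2*t - 3)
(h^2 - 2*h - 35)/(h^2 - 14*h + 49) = (h + 5)/(h - 7)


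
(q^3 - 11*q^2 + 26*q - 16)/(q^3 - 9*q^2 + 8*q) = (q - 2)/q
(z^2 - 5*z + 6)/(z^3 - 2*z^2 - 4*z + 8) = (z - 3)/(z^2 - 4)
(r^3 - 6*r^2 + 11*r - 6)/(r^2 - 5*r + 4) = (r^2 - 5*r + 6)/(r - 4)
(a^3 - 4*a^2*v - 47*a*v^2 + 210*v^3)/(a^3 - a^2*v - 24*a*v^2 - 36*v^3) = (a^2 + 2*a*v - 35*v^2)/(a^2 + 5*a*v + 6*v^2)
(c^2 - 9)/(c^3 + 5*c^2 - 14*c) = (c^2 - 9)/(c*(c^2 + 5*c - 14))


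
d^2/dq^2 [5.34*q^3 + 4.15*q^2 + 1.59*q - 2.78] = 32.04*q + 8.3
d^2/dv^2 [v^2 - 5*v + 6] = 2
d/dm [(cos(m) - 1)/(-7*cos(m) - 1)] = 8*sin(m)/(7*cos(m) + 1)^2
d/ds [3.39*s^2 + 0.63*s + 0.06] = 6.78*s + 0.63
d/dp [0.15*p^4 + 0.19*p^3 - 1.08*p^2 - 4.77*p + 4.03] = 0.6*p^3 + 0.57*p^2 - 2.16*p - 4.77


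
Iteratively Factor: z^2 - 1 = (z - 1)*(z + 1)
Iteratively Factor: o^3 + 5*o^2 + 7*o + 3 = (o + 1)*(o^2 + 4*o + 3) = (o + 1)*(o + 3)*(o + 1)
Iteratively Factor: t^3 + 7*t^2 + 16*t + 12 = (t + 3)*(t^2 + 4*t + 4) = (t + 2)*(t + 3)*(t + 2)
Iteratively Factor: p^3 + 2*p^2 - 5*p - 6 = (p + 3)*(p^2 - p - 2) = (p - 2)*(p + 3)*(p + 1)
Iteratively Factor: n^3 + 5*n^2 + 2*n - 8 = (n + 2)*(n^2 + 3*n - 4) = (n + 2)*(n + 4)*(n - 1)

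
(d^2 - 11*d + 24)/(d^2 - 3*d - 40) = (d - 3)/(d + 5)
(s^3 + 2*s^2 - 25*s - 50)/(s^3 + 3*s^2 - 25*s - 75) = (s + 2)/(s + 3)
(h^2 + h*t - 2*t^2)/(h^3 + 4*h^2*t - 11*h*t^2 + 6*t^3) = (-h - 2*t)/(-h^2 - 5*h*t + 6*t^2)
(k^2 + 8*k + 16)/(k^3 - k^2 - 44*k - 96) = (k + 4)/(k^2 - 5*k - 24)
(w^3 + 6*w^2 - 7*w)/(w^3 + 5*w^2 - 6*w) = (w + 7)/(w + 6)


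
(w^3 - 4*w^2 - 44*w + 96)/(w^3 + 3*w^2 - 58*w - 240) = (w - 2)/(w + 5)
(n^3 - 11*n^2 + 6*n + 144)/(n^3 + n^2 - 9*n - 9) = (n^2 - 14*n + 48)/(n^2 - 2*n - 3)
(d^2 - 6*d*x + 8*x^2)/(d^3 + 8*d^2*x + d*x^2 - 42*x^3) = (d - 4*x)/(d^2 + 10*d*x + 21*x^2)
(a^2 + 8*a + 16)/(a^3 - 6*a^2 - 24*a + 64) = (a + 4)/(a^2 - 10*a + 16)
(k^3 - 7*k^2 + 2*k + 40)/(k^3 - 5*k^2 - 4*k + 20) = (k - 4)/(k - 2)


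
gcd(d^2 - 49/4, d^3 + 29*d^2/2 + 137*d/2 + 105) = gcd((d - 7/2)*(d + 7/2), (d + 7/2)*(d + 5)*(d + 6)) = d + 7/2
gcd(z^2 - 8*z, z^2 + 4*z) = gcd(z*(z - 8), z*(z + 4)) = z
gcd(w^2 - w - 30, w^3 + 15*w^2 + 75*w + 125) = w + 5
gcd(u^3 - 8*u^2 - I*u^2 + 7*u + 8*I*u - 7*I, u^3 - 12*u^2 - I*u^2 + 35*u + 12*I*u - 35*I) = u^2 + u*(-7 - I) + 7*I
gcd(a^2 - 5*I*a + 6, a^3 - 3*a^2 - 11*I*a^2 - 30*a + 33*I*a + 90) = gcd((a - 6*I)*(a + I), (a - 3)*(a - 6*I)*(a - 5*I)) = a - 6*I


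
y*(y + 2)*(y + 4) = y^3 + 6*y^2 + 8*y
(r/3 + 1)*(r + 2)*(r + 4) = r^3/3 + 3*r^2 + 26*r/3 + 8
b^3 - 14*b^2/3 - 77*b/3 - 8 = (b - 8)*(b + 1/3)*(b + 3)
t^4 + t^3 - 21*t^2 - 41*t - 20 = (t - 5)*(t + 1)^2*(t + 4)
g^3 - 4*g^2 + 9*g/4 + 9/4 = (g - 3)*(g - 3/2)*(g + 1/2)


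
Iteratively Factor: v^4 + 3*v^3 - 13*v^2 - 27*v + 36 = (v - 3)*(v^3 + 6*v^2 + 5*v - 12) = (v - 3)*(v - 1)*(v^2 + 7*v + 12) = (v - 3)*(v - 1)*(v + 4)*(v + 3)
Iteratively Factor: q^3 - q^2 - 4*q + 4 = (q + 2)*(q^2 - 3*q + 2) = (q - 1)*(q + 2)*(q - 2)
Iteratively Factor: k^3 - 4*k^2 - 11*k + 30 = (k - 2)*(k^2 - 2*k - 15) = (k - 2)*(k + 3)*(k - 5)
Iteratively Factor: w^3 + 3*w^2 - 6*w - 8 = (w + 1)*(w^2 + 2*w - 8) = (w + 1)*(w + 4)*(w - 2)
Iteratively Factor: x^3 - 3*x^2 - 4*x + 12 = (x + 2)*(x^2 - 5*x + 6) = (x - 3)*(x + 2)*(x - 2)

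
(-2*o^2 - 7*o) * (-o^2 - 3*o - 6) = 2*o^4 + 13*o^3 + 33*o^2 + 42*o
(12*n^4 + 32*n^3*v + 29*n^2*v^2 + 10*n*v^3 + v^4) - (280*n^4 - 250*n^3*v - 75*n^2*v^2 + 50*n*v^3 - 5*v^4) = -268*n^4 + 282*n^3*v + 104*n^2*v^2 - 40*n*v^3 + 6*v^4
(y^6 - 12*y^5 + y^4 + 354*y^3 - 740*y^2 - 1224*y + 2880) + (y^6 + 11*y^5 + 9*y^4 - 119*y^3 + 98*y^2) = 2*y^6 - y^5 + 10*y^4 + 235*y^3 - 642*y^2 - 1224*y + 2880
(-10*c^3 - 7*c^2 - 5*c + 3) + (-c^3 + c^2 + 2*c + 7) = -11*c^3 - 6*c^2 - 3*c + 10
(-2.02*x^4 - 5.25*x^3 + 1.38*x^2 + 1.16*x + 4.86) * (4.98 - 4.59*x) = 9.2718*x^5 + 14.0379*x^4 - 32.4792*x^3 + 1.548*x^2 - 16.5306*x + 24.2028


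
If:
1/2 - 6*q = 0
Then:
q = 1/12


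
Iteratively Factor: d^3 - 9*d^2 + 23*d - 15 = (d - 3)*(d^2 - 6*d + 5) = (d - 3)*(d - 1)*(d - 5)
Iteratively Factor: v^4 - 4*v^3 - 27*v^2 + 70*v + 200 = (v + 4)*(v^3 - 8*v^2 + 5*v + 50) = (v + 2)*(v + 4)*(v^2 - 10*v + 25) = (v - 5)*(v + 2)*(v + 4)*(v - 5)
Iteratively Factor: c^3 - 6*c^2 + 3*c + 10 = (c - 5)*(c^2 - c - 2) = (c - 5)*(c - 2)*(c + 1)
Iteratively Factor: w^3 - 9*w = (w - 3)*(w^2 + 3*w) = (w - 3)*(w + 3)*(w)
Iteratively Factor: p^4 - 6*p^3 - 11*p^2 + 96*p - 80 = (p + 4)*(p^3 - 10*p^2 + 29*p - 20) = (p - 1)*(p + 4)*(p^2 - 9*p + 20) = (p - 5)*(p - 1)*(p + 4)*(p - 4)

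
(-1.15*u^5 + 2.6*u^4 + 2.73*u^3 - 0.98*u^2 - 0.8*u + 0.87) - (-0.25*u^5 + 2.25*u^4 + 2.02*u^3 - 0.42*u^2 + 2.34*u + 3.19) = -0.9*u^5 + 0.35*u^4 + 0.71*u^3 - 0.56*u^2 - 3.14*u - 2.32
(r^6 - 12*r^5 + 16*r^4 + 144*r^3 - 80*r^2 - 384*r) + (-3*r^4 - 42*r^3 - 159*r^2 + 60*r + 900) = r^6 - 12*r^5 + 13*r^4 + 102*r^3 - 239*r^2 - 324*r + 900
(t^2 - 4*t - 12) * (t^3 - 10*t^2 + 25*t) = t^5 - 14*t^4 + 53*t^3 + 20*t^2 - 300*t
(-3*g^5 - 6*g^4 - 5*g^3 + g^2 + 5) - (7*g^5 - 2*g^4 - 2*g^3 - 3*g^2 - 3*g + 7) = -10*g^5 - 4*g^4 - 3*g^3 + 4*g^2 + 3*g - 2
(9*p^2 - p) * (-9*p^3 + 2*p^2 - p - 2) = -81*p^5 + 27*p^4 - 11*p^3 - 17*p^2 + 2*p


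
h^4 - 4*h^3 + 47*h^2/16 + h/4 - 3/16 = (h - 3)*(h - 1)*(h - 1/4)*(h + 1/4)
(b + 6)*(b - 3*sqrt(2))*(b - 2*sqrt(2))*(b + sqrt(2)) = b^4 - 4*sqrt(2)*b^3 + 6*b^3 - 24*sqrt(2)*b^2 + 2*b^2 + 12*b + 12*sqrt(2)*b + 72*sqrt(2)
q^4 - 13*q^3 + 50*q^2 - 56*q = q*(q - 7)*(q - 4)*(q - 2)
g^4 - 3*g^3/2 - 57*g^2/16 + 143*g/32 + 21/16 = (g - 2)*(g - 3/2)*(g + 1/4)*(g + 7/4)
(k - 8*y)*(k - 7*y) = k^2 - 15*k*y + 56*y^2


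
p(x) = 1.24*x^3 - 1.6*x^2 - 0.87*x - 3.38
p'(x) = 3.72*x^2 - 3.2*x - 0.87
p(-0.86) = -4.60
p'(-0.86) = 4.63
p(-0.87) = -4.65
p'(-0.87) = 4.73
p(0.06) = -3.44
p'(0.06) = -1.05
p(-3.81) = -91.87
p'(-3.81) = 65.32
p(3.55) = 28.84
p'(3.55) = 34.65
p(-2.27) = -24.15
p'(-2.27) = 25.56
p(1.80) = -2.90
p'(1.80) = 5.42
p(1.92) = -2.17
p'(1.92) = 6.70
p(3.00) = 13.09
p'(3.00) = 23.01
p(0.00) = -3.38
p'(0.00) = -0.87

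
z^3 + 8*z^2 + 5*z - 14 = (z - 1)*(z + 2)*(z + 7)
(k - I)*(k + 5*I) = k^2 + 4*I*k + 5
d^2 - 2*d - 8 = (d - 4)*(d + 2)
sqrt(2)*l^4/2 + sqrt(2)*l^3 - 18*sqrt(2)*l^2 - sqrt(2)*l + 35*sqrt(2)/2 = (l - 5)*(l - 1)*(l + 7)*(sqrt(2)*l/2 + sqrt(2)/2)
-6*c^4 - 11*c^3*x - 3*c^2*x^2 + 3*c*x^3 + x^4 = (-2*c + x)*(c + x)^2*(3*c + x)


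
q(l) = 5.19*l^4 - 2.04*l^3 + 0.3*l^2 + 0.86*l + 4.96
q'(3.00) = 508.10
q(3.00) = 375.55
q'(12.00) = 35000.06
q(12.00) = 104153.20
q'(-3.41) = -895.52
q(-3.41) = 788.16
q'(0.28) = 1.00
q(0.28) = 5.21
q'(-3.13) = -697.57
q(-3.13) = 565.89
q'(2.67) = 353.98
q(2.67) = 234.33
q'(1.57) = 67.06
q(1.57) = 30.69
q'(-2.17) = -241.39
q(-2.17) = 140.43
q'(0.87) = 10.42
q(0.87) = 7.57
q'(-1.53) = -88.74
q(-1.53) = 40.09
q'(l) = 20.76*l^3 - 6.12*l^2 + 0.6*l + 0.86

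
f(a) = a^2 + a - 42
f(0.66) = -40.90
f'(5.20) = 11.40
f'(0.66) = 2.32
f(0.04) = -41.96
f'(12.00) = 25.00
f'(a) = 2*a + 1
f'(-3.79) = -6.58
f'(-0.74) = -0.48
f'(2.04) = 5.08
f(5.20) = -9.76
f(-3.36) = -34.07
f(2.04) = -35.80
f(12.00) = 114.00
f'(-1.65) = -2.30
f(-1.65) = -40.93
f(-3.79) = -31.43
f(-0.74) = -42.19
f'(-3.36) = -5.72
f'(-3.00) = -5.00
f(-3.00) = -36.00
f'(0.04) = 1.08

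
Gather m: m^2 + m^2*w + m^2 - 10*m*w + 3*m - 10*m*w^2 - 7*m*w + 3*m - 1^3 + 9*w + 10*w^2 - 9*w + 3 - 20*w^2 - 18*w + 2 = m^2*(w + 2) + m*(-10*w^2 - 17*w + 6) - 10*w^2 - 18*w + 4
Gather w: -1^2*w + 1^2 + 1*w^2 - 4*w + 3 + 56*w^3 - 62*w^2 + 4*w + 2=56*w^3 - 61*w^2 - w + 6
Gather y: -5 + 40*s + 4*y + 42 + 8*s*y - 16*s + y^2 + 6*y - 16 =24*s + y^2 + y*(8*s + 10) + 21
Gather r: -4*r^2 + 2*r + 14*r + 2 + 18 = -4*r^2 + 16*r + 20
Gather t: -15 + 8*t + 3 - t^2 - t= -t^2 + 7*t - 12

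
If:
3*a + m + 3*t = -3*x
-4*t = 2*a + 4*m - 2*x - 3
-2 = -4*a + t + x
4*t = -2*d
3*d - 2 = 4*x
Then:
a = 43/114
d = 2/57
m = 13/38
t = -1/57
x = -9/19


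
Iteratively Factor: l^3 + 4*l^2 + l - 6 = (l - 1)*(l^2 + 5*l + 6) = (l - 1)*(l + 3)*(l + 2)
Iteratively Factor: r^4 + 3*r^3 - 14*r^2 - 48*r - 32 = (r + 2)*(r^3 + r^2 - 16*r - 16) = (r + 2)*(r + 4)*(r^2 - 3*r - 4) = (r - 4)*(r + 2)*(r + 4)*(r + 1)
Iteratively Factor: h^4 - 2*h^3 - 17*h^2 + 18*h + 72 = (h - 3)*(h^3 + h^2 - 14*h - 24) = (h - 4)*(h - 3)*(h^2 + 5*h + 6) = (h - 4)*(h - 3)*(h + 3)*(h + 2)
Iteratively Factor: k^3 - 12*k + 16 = (k + 4)*(k^2 - 4*k + 4) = (k - 2)*(k + 4)*(k - 2)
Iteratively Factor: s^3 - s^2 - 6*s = (s - 3)*(s^2 + 2*s) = s*(s - 3)*(s + 2)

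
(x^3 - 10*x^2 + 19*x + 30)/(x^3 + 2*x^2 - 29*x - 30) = (x - 6)/(x + 6)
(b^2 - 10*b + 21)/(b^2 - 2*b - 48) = (-b^2 + 10*b - 21)/(-b^2 + 2*b + 48)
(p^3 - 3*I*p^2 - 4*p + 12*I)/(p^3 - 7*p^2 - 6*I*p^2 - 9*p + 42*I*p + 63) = (p^2 - 4)/(p^2 - p*(7 + 3*I) + 21*I)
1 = 1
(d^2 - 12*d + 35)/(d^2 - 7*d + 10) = (d - 7)/(d - 2)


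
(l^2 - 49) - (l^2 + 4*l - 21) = -4*l - 28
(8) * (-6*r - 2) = -48*r - 16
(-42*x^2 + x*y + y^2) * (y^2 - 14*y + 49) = -42*x^2*y^2 + 588*x^2*y - 2058*x^2 + x*y^3 - 14*x*y^2 + 49*x*y + y^4 - 14*y^3 + 49*y^2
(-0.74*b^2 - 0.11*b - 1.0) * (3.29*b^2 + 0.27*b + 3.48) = -2.4346*b^4 - 0.5617*b^3 - 5.8949*b^2 - 0.6528*b - 3.48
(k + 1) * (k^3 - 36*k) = k^4 + k^3 - 36*k^2 - 36*k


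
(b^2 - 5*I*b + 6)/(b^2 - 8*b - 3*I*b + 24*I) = (b^2 - 5*I*b + 6)/(b^2 - 8*b - 3*I*b + 24*I)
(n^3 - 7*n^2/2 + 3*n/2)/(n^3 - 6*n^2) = (2*n^2 - 7*n + 3)/(2*n*(n - 6))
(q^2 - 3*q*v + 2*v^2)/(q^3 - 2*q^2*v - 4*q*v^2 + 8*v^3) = (q - v)/(q^2 - 4*v^2)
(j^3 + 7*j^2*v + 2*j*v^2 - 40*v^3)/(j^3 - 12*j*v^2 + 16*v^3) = (-j - 5*v)/(-j + 2*v)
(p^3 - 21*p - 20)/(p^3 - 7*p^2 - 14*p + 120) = (p + 1)/(p - 6)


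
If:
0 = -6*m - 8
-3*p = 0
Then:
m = -4/3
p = 0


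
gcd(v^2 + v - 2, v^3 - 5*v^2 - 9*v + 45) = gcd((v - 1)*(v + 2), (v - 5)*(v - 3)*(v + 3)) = 1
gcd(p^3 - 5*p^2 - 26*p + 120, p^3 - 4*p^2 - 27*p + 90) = p^2 - p - 30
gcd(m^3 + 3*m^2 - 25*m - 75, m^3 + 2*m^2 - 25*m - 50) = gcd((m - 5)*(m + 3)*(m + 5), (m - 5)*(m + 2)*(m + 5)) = m^2 - 25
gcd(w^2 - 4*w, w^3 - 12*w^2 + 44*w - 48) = w - 4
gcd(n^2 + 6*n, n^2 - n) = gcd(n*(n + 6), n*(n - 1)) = n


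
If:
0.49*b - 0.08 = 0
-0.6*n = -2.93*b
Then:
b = 0.16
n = 0.80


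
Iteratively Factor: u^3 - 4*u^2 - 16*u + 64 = (u + 4)*(u^2 - 8*u + 16) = (u - 4)*(u + 4)*(u - 4)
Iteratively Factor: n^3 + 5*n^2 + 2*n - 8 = (n + 4)*(n^2 + n - 2) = (n - 1)*(n + 4)*(n + 2)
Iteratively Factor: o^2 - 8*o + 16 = (o - 4)*(o - 4)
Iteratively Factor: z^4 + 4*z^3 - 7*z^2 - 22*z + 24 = (z + 3)*(z^3 + z^2 - 10*z + 8) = (z - 2)*(z + 3)*(z^2 + 3*z - 4) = (z - 2)*(z + 3)*(z + 4)*(z - 1)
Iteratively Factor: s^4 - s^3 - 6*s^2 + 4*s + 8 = (s + 2)*(s^3 - 3*s^2 + 4) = (s + 1)*(s + 2)*(s^2 - 4*s + 4) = (s - 2)*(s + 1)*(s + 2)*(s - 2)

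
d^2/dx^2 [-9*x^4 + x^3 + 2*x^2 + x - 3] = -108*x^2 + 6*x + 4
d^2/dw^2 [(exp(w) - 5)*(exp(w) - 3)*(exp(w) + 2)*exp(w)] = (16*exp(3*w) - 54*exp(2*w) - 4*exp(w) + 30)*exp(w)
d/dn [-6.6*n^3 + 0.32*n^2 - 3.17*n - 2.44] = -19.8*n^2 + 0.64*n - 3.17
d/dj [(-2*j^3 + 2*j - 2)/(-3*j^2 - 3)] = 2*(j^4 + 4*j^2 - 2*j - 1)/(3*(j^4 + 2*j^2 + 1))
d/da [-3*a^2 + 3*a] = 3 - 6*a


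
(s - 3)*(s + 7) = s^2 + 4*s - 21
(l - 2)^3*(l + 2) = l^4 - 4*l^3 + 16*l - 16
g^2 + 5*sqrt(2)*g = g*(g + 5*sqrt(2))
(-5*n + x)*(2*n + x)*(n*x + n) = -10*n^3*x - 10*n^3 - 3*n^2*x^2 - 3*n^2*x + n*x^3 + n*x^2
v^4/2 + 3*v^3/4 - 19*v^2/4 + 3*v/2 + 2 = (v/2 + 1/4)*(v - 2)*(v - 1)*(v + 4)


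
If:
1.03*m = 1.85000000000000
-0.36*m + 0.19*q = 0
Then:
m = 1.80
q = 3.40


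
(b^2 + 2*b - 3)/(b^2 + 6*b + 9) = (b - 1)/(b + 3)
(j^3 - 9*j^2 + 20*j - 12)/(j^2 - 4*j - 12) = (j^2 - 3*j + 2)/(j + 2)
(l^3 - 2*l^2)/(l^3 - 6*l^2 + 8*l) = l/(l - 4)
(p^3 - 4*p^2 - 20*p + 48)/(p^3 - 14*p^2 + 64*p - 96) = (p^2 + 2*p - 8)/(p^2 - 8*p + 16)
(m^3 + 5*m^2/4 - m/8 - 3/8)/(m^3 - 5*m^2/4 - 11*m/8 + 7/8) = (4*m + 3)/(4*m - 7)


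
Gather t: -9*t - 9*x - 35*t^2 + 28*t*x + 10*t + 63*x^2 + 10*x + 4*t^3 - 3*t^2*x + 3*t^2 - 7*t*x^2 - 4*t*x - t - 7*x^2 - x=4*t^3 + t^2*(-3*x - 32) + t*(-7*x^2 + 24*x) + 56*x^2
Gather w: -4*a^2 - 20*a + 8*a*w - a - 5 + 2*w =-4*a^2 - 21*a + w*(8*a + 2) - 5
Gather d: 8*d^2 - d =8*d^2 - d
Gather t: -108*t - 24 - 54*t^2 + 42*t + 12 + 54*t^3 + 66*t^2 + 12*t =54*t^3 + 12*t^2 - 54*t - 12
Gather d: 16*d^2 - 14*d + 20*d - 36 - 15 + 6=16*d^2 + 6*d - 45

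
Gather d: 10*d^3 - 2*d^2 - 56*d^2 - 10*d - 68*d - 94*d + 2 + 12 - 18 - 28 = 10*d^3 - 58*d^2 - 172*d - 32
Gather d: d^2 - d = d^2 - d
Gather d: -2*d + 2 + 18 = 20 - 2*d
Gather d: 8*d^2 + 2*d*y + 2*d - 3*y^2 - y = 8*d^2 + d*(2*y + 2) - 3*y^2 - y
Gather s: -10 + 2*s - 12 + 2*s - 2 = 4*s - 24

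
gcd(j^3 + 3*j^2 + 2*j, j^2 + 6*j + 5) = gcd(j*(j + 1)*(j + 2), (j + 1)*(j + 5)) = j + 1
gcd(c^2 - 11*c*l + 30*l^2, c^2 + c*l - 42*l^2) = c - 6*l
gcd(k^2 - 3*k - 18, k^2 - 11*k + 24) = 1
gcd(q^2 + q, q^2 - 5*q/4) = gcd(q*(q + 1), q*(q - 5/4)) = q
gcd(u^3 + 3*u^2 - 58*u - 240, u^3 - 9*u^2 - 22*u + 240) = u^2 - 3*u - 40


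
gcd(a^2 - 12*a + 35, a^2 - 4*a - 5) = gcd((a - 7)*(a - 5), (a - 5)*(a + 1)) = a - 5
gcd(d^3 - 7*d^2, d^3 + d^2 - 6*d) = d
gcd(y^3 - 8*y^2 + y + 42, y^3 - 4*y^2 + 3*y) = y - 3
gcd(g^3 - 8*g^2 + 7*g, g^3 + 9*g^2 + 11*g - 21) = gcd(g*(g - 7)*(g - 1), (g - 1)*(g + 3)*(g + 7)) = g - 1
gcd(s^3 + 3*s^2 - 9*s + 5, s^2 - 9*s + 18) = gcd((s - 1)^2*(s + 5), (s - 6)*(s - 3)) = 1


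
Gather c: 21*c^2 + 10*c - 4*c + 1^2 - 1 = 21*c^2 + 6*c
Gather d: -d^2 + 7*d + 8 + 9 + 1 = -d^2 + 7*d + 18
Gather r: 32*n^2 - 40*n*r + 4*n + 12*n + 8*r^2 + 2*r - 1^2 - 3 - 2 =32*n^2 + 16*n + 8*r^2 + r*(2 - 40*n) - 6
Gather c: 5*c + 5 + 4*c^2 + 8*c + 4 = 4*c^2 + 13*c + 9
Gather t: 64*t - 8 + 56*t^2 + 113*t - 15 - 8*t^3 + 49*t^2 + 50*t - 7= -8*t^3 + 105*t^2 + 227*t - 30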